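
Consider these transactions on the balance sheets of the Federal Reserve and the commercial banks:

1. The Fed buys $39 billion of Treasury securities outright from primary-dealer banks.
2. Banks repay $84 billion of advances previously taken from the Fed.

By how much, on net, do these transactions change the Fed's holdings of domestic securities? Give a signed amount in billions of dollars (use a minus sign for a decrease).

+$39 billion

Fed balance sheet:
  Assets:      Securities +$39B, Loans to banks −$84B
  Liabilities: Bank reserves −$45B
Commercial banking system:
  Assets:      Reserves at CB −$45B, Securities −$39B
  Liabilities: Borrowings from CB −$84B
So the change in the Fed's holdings of domestic securities is +$39 billion.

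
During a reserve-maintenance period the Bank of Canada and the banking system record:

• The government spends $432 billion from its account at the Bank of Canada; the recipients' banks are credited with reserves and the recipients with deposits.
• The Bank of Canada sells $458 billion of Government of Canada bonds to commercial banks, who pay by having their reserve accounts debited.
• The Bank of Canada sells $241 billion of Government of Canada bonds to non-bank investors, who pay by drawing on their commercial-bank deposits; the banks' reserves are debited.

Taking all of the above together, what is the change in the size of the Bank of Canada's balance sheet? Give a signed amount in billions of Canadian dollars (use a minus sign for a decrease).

Government spending $432 billion: only the composition of liabilities changes → 0.
OMO sale (to banks) $458 billion: a Bank of Canada asset is shed → −$458B.
Asset sale (to non-banks) $241 billion: a Bank of Canada asset is shed → −$241B.
Net: 0 − 458 − 241 = -$699 billion.

-$699 billion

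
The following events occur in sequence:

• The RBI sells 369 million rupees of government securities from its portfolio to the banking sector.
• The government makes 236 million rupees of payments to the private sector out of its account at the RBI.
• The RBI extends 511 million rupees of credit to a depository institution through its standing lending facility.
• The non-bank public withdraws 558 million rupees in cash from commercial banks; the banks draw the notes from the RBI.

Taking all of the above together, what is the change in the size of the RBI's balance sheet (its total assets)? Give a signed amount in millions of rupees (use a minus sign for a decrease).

+142 million

RBI balance sheet:
  Assets:      Securities −369M, Loans to banks +511M
  Liabilities: Bank reserves −180M, Currency in circulation +558M, Government deposits −236M
Commercial banking system:
  Assets:      Reserves at CB −180M, Securities +369M
  Liabilities: Checkable deposits −322M, Borrowings from CB +511M
Change in total RBI assets = +142 million.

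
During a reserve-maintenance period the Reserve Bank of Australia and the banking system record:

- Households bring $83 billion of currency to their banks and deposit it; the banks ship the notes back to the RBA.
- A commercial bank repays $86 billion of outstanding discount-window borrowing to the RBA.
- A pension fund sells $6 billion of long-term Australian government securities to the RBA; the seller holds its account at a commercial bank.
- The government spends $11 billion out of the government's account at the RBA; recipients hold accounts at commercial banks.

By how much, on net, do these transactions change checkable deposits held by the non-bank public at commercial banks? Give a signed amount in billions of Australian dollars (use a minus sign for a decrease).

+$100 billion

RBA balance sheet:
  Assets:      Securities +$6B, Loans to banks −$86B
  Liabilities: Bank reserves +$14B, Currency in circulation −$83B, Government deposits −$11B
Commercial banking system:
  Assets:      Reserves at CB +$14B
  Liabilities: Checkable deposits +$100B, Borrowings from CB −$86B
So the change in checkable deposits held by the non-bank public at commercial banks is +$100 billion.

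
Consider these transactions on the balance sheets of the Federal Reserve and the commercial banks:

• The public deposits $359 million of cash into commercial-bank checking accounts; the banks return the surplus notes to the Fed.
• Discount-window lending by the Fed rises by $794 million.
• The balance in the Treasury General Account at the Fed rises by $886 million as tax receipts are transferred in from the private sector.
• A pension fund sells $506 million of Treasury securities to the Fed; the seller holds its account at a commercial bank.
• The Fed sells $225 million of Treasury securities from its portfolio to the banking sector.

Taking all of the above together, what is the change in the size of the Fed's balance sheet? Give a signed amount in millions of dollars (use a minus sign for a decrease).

+$1075 million

Currency deposit $359 million: only the composition of liabilities changes → 0.
Discount-window loan $794 million: a Fed asset is acquired → +$794M.
Government account inflow $886 million: only the composition of liabilities changes → 0.
Asset purchase (from non-banks) $506 million: a Fed asset is acquired → +$506M.
OMO sale (to banks) $225 million: a Fed asset is shed → −$225M.
Net: 0 + 794 + 0 + 506 − 225 = +$1075 million.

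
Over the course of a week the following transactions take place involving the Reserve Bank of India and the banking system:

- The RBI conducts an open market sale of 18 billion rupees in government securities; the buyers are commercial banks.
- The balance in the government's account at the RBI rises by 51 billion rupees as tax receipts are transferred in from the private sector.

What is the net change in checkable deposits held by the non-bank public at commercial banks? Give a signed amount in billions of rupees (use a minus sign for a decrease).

OMO sale (to banks) 18 billion rupees: the counterparty is a bank, so public deposits are unchanged → 0.
Government account inflow 51 billion rupees: non-bank counterparties' bank balances fall → −51B.
Net: 0 − 51 = -51 billion.

-51 billion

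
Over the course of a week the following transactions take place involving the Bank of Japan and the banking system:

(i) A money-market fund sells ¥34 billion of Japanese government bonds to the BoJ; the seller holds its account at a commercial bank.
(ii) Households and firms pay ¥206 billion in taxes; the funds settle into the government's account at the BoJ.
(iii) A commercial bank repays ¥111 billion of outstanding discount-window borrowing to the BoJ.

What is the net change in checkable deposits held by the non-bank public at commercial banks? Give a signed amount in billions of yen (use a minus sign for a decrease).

BoJ balance sheet:
  Assets:      Securities +¥34B, Loans to banks −¥111B
  Liabilities: Bank reserves −¥283B, Government deposits +¥206B
Commercial banking system:
  Assets:      Reserves at CB −¥283B
  Liabilities: Checkable deposits −¥172B, Borrowings from CB −¥111B
So the change in checkable deposits held by the non-bank public at commercial banks is -¥172 billion.

-¥172 billion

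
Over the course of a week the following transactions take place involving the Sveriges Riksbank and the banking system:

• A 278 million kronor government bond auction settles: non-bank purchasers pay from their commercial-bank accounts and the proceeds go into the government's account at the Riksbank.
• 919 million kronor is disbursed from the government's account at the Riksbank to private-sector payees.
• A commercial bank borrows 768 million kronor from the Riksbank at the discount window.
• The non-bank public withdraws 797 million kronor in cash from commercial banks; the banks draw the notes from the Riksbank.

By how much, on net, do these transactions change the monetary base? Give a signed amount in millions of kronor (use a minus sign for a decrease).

+1409 million

Government account inflow 278 million kronor: reserves shift to a non-base liability → −278M.
Government spending 919 million kronor: a non-base liability converts back to reserves → +919M.
Discount-window loan 768 million kronor: Riksbank balance sheet expands → +768M.
Currency withdrawal 797 million kronor: just a shift between currency and reserves — both are base money → 0.
Net: −278 + 919 + 768 + 0 = +1409 million.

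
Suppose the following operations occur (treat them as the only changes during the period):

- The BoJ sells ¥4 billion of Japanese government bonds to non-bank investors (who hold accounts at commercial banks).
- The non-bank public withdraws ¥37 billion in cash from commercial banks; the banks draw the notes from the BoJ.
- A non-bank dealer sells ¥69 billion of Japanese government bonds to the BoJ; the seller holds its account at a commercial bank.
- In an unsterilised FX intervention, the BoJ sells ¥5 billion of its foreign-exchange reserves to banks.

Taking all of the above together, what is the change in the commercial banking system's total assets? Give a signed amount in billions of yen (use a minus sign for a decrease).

Asset sale (to non-banks) ¥4 billion: bank balance sheets shrink → −¥4B.
Currency withdrawal ¥37 billion: bank balance sheets shrink → −¥37B.
Asset purchase (from non-banks) ¥69 billion: bank balance sheets expand → +¥69B.
FX sale ¥5 billion: just an asset swap on bank balance sheets → 0.
Net: −4 − 37 + 69 + 0 = +¥28 billion.

+¥28 billion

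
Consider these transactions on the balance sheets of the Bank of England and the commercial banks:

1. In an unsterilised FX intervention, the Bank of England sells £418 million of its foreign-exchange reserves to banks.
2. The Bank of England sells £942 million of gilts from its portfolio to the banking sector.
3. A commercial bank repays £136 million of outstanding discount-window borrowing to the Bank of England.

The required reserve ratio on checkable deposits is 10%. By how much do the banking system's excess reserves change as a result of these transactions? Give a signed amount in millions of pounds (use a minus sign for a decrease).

FX sale £418 million: reserves −£418M, deposits 0.
OMO sale (to banks) £942 million: reserves −£942M, deposits 0.
Discount-window repayment £136 million: reserves −£136M, deposits 0.
Totals: Δreserves = −£1496M, Δdeposits = 0.
Δrequired reserves = 10% × 0 = 0.
Δexcess reserves = Δreserves − Δrequired = −£1496M − (0) = -£1496 million.

-£1496 million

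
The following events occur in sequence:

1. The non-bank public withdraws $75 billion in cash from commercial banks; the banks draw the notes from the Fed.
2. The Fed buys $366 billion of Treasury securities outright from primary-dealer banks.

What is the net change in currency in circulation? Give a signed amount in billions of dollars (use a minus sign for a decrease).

Fed balance sheet:
  Assets:      Securities +$366B
  Liabilities: Bank reserves +$291B, Currency in circulation +$75B
So the change in currency in circulation is +$75 billion.

+$75 billion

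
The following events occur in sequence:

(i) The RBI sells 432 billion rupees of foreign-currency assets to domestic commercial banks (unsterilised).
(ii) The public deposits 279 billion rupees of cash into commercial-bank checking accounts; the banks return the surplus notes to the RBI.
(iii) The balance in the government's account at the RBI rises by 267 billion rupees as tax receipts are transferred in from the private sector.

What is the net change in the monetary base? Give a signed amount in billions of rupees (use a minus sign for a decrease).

-699 billion

RBI balance sheet:
  Assets:      Foreign assets −432B
  Liabilities: Bank reserves −420B, Currency in circulation −279B, Government deposits +267B
Monetary base = currency + reserves: −279B + (−420B) = -699 billion.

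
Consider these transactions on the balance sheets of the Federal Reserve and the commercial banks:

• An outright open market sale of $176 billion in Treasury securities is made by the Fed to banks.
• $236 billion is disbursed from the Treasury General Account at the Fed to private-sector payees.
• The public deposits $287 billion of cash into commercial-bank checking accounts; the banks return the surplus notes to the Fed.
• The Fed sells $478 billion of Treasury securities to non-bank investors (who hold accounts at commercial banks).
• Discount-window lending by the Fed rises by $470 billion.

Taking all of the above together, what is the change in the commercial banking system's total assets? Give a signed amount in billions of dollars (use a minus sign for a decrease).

Fed balance sheet:
  Assets:      Securities −$654B, Loans to banks +$470B
  Liabilities: Bank reserves +$339B, Currency in circulation −$287B, Government deposits −$236B
Commercial banking system:
  Assets:      Reserves at CB +$339B, Securities +$176B
  Liabilities: Checkable deposits +$45B, Borrowings from CB +$470B
Change in total bank assets = +$515 billion.

+$515 billion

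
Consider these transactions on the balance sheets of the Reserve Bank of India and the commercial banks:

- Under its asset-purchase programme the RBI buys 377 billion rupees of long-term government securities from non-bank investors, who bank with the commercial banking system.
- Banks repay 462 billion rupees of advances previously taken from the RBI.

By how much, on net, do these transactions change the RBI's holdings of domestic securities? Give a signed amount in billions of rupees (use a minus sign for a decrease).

RBI balance sheet:
  Assets:      Securities +377B, Loans to banks −462B
  Liabilities: Bank reserves −85B
Commercial banking system:
  Assets:      Reserves at CB −85B
  Liabilities: Checkable deposits +377B, Borrowings from CB −462B
So the change in the RBI's holdings of domestic securities is +377 billion.

+377 billion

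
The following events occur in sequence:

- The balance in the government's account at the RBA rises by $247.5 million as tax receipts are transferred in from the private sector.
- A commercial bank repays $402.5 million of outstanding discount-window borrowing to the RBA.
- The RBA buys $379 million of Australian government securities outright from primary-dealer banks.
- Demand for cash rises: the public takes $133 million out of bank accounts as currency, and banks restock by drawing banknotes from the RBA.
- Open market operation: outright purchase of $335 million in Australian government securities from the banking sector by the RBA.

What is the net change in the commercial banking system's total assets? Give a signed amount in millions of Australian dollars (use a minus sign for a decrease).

Government account inflow $247.5 million: bank balance sheets shrink → −$247.5M.
Discount-window repayment $402.5 million: bank balance sheets shrink → −$402.5M.
OMO purchase (from banks) $379 million: just an asset swap on bank balance sheets → 0.
Currency withdrawal $133 million: bank balance sheets shrink → −$133M.
OMO purchase (from banks) $335 million: just an asset swap on bank balance sheets → 0.
Net: −247.5 − 402.5 + 0 − 133 + 0 = -$783 million.

-$783 million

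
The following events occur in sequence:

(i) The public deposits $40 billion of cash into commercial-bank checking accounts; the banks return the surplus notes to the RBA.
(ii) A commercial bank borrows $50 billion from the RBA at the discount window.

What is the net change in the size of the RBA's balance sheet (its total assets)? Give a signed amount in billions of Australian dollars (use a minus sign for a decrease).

+$50 billion

Currency deposit $40 billion: only the composition of liabilities changes → 0.
Discount-window loan $50 billion: an RBA asset is acquired → +$50B.
Net: 0 + 50 = +$50 billion.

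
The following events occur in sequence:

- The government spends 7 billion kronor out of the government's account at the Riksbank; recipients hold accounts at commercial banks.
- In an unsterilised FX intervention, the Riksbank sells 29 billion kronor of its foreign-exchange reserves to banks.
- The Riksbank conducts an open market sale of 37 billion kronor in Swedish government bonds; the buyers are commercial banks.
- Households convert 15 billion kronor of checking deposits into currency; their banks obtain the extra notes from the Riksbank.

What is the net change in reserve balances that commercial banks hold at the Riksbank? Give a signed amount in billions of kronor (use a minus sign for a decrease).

-74 billion

Government spending 7 billion kronor: government payments flow into bank reserve accounts → +7B.
FX sale 29 billion kronor: the buying banks pay out of their reserve balances → −29B.
OMO sale (to banks) 37 billion kronor: the buying banks pay out of their reserve balances → −37B.
Currency withdrawal 15 billion kronor: banks swap reserves for currency → −15B.
Net: 7 − 29 − 37 − 15 = -74 billion.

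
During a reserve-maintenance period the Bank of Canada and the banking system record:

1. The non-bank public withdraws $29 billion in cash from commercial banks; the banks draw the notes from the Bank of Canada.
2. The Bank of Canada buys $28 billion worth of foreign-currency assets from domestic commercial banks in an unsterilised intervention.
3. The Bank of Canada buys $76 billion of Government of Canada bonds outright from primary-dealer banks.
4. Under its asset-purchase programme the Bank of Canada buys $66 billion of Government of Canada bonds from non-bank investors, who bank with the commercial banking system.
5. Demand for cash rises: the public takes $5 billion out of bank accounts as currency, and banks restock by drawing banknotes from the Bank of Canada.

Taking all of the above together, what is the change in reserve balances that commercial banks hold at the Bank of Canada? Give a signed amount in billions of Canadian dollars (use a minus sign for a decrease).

+$136 billion

Currency withdrawal $29 billion: banks swap reserves for currency → −$29B.
FX purchase $28 billion: the Bank of Canada pays by crediting reserve accounts → +$28B.
OMO purchase (from banks) $76 billion: the Bank of Canada pays by crediting reserve accounts → +$76B.
Asset purchase (from non-banks) $66 billion: the Bank of Canada pays by crediting reserve accounts → +$66B.
Currency withdrawal $5 billion: banks swap reserves for currency → −$5B.
Net: −29 + 28 + 76 + 66 − 5 = +$136 billion.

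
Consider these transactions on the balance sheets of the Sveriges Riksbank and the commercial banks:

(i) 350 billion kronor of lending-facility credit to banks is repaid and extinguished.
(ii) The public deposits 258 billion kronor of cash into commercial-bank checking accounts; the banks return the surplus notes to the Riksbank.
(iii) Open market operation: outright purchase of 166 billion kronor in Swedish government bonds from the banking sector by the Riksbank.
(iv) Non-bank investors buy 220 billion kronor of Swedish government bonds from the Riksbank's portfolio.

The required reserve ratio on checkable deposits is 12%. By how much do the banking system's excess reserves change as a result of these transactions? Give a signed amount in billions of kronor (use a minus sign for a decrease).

-150.56 billion

Discount-window repayment 350 billion kronor: reserves −350B, deposits 0.
Currency deposit 258 billion kronor: reserves +258B, deposits +258B.
OMO purchase (from banks) 166 billion kronor: reserves +166B, deposits 0.
Asset sale (to non-banks) 220 billion kronor: reserves −220B, deposits −220B.
Totals: Δreserves = −146B, Δdeposits = +38B.
Δrequired reserves = 12% × +38B = +4.56B.
Δexcess reserves = Δreserves − Δrequired = −146B − (+4.56B) = -150.56 billion.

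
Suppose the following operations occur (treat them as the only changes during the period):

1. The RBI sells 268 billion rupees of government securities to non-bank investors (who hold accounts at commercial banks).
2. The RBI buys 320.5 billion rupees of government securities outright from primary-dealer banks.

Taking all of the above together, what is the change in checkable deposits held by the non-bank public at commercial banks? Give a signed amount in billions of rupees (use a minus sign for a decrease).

Asset sale (to non-banks) 268 billion rupees: non-bank counterparties' bank balances fall → −268B.
OMO purchase (from banks) 320.5 billion rupees: the counterparty is a bank, so public deposits are unchanged → 0.
Net: −268 + 0 = -268 billion.

-268 billion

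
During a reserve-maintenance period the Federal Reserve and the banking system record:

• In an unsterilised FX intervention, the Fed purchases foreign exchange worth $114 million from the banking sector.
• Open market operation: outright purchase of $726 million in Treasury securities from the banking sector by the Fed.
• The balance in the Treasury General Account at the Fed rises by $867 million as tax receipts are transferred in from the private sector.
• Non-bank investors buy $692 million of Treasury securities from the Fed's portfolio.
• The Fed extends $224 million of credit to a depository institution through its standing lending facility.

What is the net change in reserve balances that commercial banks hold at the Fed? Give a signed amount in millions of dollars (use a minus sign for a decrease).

-$495 million

FX purchase $114 million: the Fed pays by crediting reserve accounts → +$114M.
OMO purchase (from banks) $726 million: the Fed pays by crediting reserve accounts → +$726M.
Government account inflow $867 million: funds move from bank reserves into the government account → −$867M.
Asset sale (to non-banks) $692 million: the non-bank buyers' banks settle from reserves → −$692M.
Discount-window loan $224 million: the loan is credited to the bank's reserve account → +$224M.
Net: 114 + 726 − 867 − 692 + 224 = -$495 million.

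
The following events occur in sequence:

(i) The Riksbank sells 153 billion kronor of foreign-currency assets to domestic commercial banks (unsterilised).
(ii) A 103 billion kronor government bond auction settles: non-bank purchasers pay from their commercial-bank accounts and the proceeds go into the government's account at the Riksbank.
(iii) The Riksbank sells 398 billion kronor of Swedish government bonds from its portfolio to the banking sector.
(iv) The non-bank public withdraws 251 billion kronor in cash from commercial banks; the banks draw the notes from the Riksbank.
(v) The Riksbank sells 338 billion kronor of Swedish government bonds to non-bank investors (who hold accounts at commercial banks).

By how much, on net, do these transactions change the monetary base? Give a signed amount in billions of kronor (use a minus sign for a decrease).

-992 billion

FX sale 153 billion kronor: Riksbank balance sheet contracts → −153B.
Government account inflow 103 billion kronor: reserves shift to a non-base liability → −103B.
OMO sale (to banks) 398 billion kronor: Riksbank balance sheet contracts → −398B.
Currency withdrawal 251 billion kronor: just a shift between currency and reserves — both are base money → 0.
Asset sale (to non-banks) 338 billion kronor: Riksbank balance sheet contracts → −338B.
Net: −153 − 103 − 398 + 0 − 338 = -992 billion.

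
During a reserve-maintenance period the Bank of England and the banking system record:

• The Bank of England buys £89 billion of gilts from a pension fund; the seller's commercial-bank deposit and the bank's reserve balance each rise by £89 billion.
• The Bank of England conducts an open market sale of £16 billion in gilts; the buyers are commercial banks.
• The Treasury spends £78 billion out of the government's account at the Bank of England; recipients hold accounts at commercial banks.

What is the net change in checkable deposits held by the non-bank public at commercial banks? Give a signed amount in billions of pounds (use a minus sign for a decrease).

+£167 billion

Asset purchase (from non-banks) £89 billion: non-bank counterparties' bank balances rise → +£89B.
OMO sale (to banks) £16 billion: the counterparty is a bank, so public deposits are unchanged → 0.
Government spending £78 billion: non-bank counterparties' bank balances rise → +£78B.
Net: 89 + 0 + 78 = +£167 billion.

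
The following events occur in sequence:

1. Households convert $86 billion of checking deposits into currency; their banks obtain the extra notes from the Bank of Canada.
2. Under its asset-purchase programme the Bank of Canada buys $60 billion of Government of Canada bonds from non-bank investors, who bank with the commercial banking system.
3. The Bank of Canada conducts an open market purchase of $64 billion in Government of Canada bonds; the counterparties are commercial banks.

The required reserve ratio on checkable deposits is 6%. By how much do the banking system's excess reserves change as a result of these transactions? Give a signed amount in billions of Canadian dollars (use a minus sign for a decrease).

+$39.56 billion

Currency withdrawal $86 billion: reserves −$86B, deposits −$86B.
Asset purchase (from non-banks) $60 billion: reserves +$60B, deposits +$60B.
OMO purchase (from banks) $64 billion: reserves +$64B, deposits 0.
Totals: Δreserves = +$38B, Δdeposits = −$26B.
Δrequired reserves = 6% × −$26B = −$1.56B.
Δexcess reserves = Δreserves − Δrequired = +$38B − (−$1.56B) = +$39.56 billion.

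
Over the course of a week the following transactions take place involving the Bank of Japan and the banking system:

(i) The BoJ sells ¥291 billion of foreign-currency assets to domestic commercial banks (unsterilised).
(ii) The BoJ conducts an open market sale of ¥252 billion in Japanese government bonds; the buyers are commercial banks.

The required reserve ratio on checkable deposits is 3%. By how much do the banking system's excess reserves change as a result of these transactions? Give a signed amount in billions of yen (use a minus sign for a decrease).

-¥543 billion

FX sale ¥291 billion: reserves −¥291B, deposits 0.
OMO sale (to banks) ¥252 billion: reserves −¥252B, deposits 0.
Totals: Δreserves = −¥543B, Δdeposits = 0.
Δrequired reserves = 3% × 0 = 0.
Δexcess reserves = Δreserves − Δrequired = −¥543B − (0) = -¥543 billion.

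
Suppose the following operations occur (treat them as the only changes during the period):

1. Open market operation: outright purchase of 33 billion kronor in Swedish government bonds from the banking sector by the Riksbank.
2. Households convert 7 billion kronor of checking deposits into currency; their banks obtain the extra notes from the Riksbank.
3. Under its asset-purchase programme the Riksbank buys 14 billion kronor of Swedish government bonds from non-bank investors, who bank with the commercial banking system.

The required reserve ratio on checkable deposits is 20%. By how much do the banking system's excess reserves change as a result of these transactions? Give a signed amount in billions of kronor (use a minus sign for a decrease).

OMO purchase (from banks) 33 billion kronor: reserves +33B, deposits 0.
Currency withdrawal 7 billion kronor: reserves −7B, deposits −7B.
Asset purchase (from non-banks) 14 billion kronor: reserves +14B, deposits +14B.
Totals: Δreserves = +40B, Δdeposits = +7B.
Δrequired reserves = 20% × +7B = +1.4B.
Δexcess reserves = Δreserves − Δrequired = +40B − (+1.4B) = +38.6 billion.

+38.6 billion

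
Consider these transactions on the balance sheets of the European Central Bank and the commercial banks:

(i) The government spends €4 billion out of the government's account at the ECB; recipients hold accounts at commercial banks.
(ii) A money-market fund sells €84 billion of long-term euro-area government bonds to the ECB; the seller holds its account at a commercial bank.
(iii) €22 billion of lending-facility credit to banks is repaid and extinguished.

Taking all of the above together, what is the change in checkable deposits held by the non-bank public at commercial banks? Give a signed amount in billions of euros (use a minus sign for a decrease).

Government spending €4 billion: non-bank counterparties' bank balances rise → +€4B.
Asset purchase (from non-banks) €84 billion: non-bank counterparties' bank balances rise → +€84B.
Discount-window repayment €22 billion: the counterparty is a bank, so public deposits are unchanged → 0.
Net: 4 + 84 + 0 = +€88 billion.

+€88 billion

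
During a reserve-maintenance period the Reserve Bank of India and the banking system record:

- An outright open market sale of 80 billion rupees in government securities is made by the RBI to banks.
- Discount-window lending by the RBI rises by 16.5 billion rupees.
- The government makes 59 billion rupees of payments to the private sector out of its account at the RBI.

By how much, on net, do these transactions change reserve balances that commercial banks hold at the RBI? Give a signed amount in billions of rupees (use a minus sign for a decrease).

-4.5 billion

OMO sale (to banks) 80 billion rupees: the buying banks pay out of their reserve balances → −80B.
Discount-window loan 16.5 billion rupees: the loan is credited to the bank's reserve account → +16.5B.
Government spending 59 billion rupees: government payments flow into bank reserve accounts → +59B.
Net: −80 + 16.5 + 59 = -4.5 billion.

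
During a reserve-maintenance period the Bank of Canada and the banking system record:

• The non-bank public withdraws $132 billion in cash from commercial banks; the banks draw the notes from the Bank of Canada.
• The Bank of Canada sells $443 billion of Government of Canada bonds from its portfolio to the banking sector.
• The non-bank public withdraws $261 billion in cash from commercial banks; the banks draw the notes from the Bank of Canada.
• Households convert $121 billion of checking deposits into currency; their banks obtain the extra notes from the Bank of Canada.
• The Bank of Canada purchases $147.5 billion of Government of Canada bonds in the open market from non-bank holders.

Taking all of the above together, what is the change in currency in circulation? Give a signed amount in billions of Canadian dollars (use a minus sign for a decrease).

+$514 billion

Currency withdrawal $132 billion: notes leave the central bank → +$132B.
OMO sale (to banks) $443 billion: no currency enters or leaves circulation → 0.
Currency withdrawal $261 billion: notes leave the central bank → +$261B.
Currency withdrawal $121 billion: notes leave the central bank → +$121B.
Asset purchase (from non-banks) $147.5 billion: no currency enters or leaves circulation → 0.
Net: 132 + 0 + 261 + 121 + 0 = +$514 billion.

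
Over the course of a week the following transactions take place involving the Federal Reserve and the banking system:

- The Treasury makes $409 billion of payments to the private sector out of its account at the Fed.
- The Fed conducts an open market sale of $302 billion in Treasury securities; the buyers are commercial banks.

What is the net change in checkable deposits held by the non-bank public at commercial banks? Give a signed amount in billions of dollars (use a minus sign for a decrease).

+$409 billion

Government spending $409 billion: non-bank counterparties' bank balances rise → +$409B.
OMO sale (to banks) $302 billion: the counterparty is a bank, so public deposits are unchanged → 0.
Net: 409 + 0 = +$409 billion.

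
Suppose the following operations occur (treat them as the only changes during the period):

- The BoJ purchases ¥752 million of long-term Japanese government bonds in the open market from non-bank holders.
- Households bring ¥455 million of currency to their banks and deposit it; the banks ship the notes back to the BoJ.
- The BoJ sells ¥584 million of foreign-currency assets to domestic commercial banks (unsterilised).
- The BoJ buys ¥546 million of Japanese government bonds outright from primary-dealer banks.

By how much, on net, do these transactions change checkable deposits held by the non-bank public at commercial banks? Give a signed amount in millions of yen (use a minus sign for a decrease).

+¥1207 million

Asset purchase (from non-banks) ¥752 million: non-bank counterparties' bank balances rise → +¥752M.
Currency deposit ¥455 million: non-bank counterparties' bank balances rise → +¥455M.
FX sale ¥584 million: the counterparty is a bank, so public deposits are unchanged → 0.
OMO purchase (from banks) ¥546 million: the counterparty is a bank, so public deposits are unchanged → 0.
Net: 752 + 455 + 0 + 0 = +¥1207 million.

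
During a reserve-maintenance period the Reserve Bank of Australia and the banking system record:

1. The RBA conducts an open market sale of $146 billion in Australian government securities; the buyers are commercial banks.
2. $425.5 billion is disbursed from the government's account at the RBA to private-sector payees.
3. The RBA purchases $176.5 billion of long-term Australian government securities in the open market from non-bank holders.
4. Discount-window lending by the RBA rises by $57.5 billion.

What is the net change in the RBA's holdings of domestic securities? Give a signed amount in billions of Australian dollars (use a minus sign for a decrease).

OMO sale (to banks) $146 billion: securities removed from the RBA's portfolio → −$146B.
Government spending $425.5 billion: the RBA's securities portfolio is untouched → 0.
Asset purchase (from non-banks) $176.5 billion: securities added to the RBA's portfolio → +$176.5B.
Discount-window loan $57.5 billion: the RBA's securities portfolio is untouched → 0.
Net: −146 + 0 + 176.5 + 0 = +$30.5 billion.

+$30.5 billion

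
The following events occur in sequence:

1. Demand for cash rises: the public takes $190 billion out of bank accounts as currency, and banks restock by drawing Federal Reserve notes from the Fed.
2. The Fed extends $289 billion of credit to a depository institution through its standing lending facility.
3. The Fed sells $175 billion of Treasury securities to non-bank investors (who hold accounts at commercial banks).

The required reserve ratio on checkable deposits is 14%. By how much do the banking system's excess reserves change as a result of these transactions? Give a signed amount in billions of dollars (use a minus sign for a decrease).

Currency withdrawal $190 billion: reserves −$190B, deposits −$190B.
Discount-window loan $289 billion: reserves +$289B, deposits 0.
Asset sale (to non-banks) $175 billion: reserves −$175B, deposits −$175B.
Totals: Δreserves = −$76B, Δdeposits = −$365B.
Δrequired reserves = 14% × −$365B = −$51.1B.
Δexcess reserves = Δreserves − Δrequired = −$76B − (−$51.1B) = -$24.9 billion.

-$24.9 billion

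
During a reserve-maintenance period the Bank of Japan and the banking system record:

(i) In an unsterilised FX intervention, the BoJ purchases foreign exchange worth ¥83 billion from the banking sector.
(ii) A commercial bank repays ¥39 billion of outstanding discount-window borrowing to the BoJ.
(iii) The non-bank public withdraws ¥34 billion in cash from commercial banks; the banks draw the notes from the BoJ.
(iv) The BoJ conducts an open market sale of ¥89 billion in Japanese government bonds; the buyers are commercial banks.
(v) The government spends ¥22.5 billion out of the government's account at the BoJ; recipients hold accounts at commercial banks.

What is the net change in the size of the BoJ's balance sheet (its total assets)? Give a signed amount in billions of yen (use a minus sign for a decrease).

-¥45 billion

FX purchase ¥83 billion: a BoJ asset is acquired → +¥83B.
Discount-window repayment ¥39 billion: a BoJ asset is shed → −¥39B.
Currency withdrawal ¥34 billion: only the composition of liabilities changes → 0.
OMO sale (to banks) ¥89 billion: a BoJ asset is shed → −¥89B.
Government spending ¥22.5 billion: only the composition of liabilities changes → 0.
Net: 83 − 39 + 0 − 89 + 0 = -¥45 billion.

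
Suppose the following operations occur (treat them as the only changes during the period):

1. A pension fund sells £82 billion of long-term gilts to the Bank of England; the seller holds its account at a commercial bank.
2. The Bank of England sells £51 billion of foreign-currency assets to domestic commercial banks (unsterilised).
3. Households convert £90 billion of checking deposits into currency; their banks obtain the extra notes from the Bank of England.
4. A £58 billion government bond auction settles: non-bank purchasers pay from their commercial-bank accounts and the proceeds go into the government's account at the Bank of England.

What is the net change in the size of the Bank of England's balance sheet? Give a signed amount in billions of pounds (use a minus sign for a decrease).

+£31 billion

Asset purchase (from non-banks) £82 billion: a Bank of England asset is acquired → +£82B.
FX sale £51 billion: a Bank of England asset is shed → −£51B.
Currency withdrawal £90 billion: only the composition of liabilities changes → 0.
Government account inflow £58 billion: only the composition of liabilities changes → 0.
Net: 82 − 51 + 0 + 0 = +£31 billion.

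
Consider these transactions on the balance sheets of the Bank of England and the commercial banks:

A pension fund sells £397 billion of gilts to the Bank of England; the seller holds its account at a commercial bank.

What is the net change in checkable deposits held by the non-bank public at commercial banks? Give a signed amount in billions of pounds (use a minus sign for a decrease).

Asset purchase (from non-banks) £397 billion: non-bank counterparties' bank balances rise → +£397B.

+£397 billion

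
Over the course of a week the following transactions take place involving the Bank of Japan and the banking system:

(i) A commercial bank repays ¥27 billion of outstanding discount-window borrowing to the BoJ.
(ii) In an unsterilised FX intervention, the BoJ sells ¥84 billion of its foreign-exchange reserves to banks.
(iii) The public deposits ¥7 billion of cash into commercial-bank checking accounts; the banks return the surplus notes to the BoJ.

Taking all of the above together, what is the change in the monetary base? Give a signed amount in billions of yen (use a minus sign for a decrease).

BoJ balance sheet:
  Assets:      Loans to banks −¥27B, Foreign assets −¥84B
  Liabilities: Bank reserves −¥104B, Currency in circulation −¥7B
Commercial banking system:
  Assets:      Reserves at CB −¥104B, Foreign assets +¥84B
  Liabilities: Checkable deposits +¥7B, Borrowings from CB −¥27B
Monetary base = currency + reserves: −¥7B + (−¥104B) = -¥111 billion.

-¥111 billion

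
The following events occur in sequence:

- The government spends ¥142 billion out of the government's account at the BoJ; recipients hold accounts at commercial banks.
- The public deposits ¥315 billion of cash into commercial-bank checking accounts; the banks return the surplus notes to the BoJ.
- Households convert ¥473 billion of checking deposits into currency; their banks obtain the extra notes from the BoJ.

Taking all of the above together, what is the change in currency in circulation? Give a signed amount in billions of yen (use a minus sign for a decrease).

BoJ balance sheet:
  Assets:      no change
  Liabilities: Bank reserves −¥16B, Currency in circulation +¥158B, Government deposits −¥142B
So the change in currency in circulation is +¥158 billion.

+¥158 billion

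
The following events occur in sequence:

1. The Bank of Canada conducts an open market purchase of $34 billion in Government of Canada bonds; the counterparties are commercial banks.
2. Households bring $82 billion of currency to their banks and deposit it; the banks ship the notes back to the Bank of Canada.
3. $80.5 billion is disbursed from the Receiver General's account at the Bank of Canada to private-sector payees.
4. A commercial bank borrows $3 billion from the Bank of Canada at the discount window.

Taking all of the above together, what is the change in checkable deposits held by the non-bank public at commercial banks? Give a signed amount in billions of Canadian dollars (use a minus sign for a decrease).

+$162.5 billion

OMO purchase (from banks) $34 billion: the counterparty is a bank, so public deposits are unchanged → 0.
Currency deposit $82 billion: non-bank counterparties' bank balances rise → +$82B.
Government spending $80.5 billion: non-bank counterparties' bank balances rise → +$80.5B.
Discount-window loan $3 billion: the counterparty is a bank, so public deposits are unchanged → 0.
Net: 0 + 82 + 80.5 + 0 = +$162.5 billion.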